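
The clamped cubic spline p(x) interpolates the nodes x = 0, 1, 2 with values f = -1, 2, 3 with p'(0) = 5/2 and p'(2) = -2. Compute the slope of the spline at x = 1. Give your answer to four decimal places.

2.8750

Let m_i = p''(x_i). Step sizes h_i = 1, 1; slopes of the chords Δ_i = (y_(i+1) - y_i)/h_i = 3, 1.
  1·m_0 + 4·m_1 + 1·m_2 = 6(Δ_1 - Δ_0) = -12
Clamped end conditions give two more equations: 2h_0·m_0 + h_0·m_1 = 6(Δ_0 - p'(0)) = 3 and h_1·m_1 + 2h_1·m_2 = 6(p'(2) - Δ_1) = -18.
Forward elimination and back-substitution give m_0 = 9/4, m_1 = -3/2, m_2 = -33/4.
On [1, 2], p'(x) = b_1 + 2c_1·(x - 1) + 3d_1·(x - 1)² with b_1 = Δ_1 - h_1(2m_1 + m_2)/6 = 23/8, c_1 = m_1/2 = -3/4, d_1 = (m_2 - m_1)/(6h_1) = -9/8. So p'(1) = 23/8.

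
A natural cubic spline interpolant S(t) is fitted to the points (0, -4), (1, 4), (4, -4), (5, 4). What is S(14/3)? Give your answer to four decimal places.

0.7012

Write σ_i for S''(x_i). With h_i = 1, 3, 1 and divided differences Δ_i = 8, -8/3, 8, the continuity of S' gives the tridiagonal system
  1·σ_0 + 8·σ_1 + 3·σ_2 = 6(Δ_1 - Δ_0) = -64
  3·σ_1 + 8·σ_2 + 1·σ_3 = 6(Δ_2 - Δ_1) = 64
Natural end conditions: σ_0 = σ_3 = 0.
Solving the tridiagonal system: σ_0 = 0, σ_1 = -64/5, σ_2 = 64/5, σ_3 = 0.
On [4, 5], S(t) = -4 + 56/15·(t - 4) + 32/5·(t - 4)² - 32/15·(t - 4)³.
With (t - 4) = 2/3: S(14/3) = 284/405.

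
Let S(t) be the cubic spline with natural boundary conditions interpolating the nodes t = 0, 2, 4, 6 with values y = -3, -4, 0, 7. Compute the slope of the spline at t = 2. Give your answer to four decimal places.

0.6333

Put σ_i = S'' at the i-th knot. Here h = (2, 2, 2) and Δ = (-1/2, 2, 7/2), so the interior equations h_(i-1)·σ_(i-1) + 2(h_(i-1)+h_i)·σ_i + h_i·σ_(i+1) = 6(Δ_i − Δ_(i-1)) read
  2·σ_0 + 8·σ_1 + 2·σ_2 = 6(Δ_1 - Δ_0) = 15
  2·σ_1 + 8·σ_2 + 2·σ_3 = 6(Δ_2 - Δ_1) = 9
Natural end conditions: σ_0 = σ_3 = 0.
Hence σ_0 = 0, σ_1 = 17/10, σ_2 = 7/10, σ_3 = 0.
On [2, 4], S'(t) = b_1 + 2c_1·(t - 2) + 3d_1·(t - 2)² with b_1 = Δ_1 - h_1(2σ_1 + σ_2)/6 = 19/30, c_1 = σ_1/2 = 17/20, d_1 = (σ_2 - σ_1)/(6h_1) = -1/12. So S'(2) = 19/30.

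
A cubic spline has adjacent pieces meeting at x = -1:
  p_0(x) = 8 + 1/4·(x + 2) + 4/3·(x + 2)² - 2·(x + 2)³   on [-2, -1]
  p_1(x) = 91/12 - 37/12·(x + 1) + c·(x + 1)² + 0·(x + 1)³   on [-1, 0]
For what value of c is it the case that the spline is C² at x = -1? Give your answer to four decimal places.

p_0''(x) = 8/3 - 12·(x + 2), so p_0''(-1) = -28/3. On the right, p_1''(-1) = 2c, so c = -14/3.

-4.6667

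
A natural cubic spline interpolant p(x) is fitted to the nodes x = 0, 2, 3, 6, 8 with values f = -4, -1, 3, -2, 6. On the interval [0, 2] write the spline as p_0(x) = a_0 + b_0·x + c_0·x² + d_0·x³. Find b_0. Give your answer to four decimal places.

0.2925

Let M_i = p''(x_i). Step sizes h_i = 2, 1, 3, 2; slopes of the chords Δ_i = (y_(i+1) - y_i)/h_i = 3/2, 4, -5/3, 4.
  2·M_0 + 6·M_1 + 1·M_2 = 6(Δ_1 - Δ_0) = 15
  1·M_1 + 8·M_2 + 3·M_3 = 6(Δ_2 - Δ_1) = -34
  3·M_2 + 10·M_3 + 2·M_4 = 6(Δ_3 - Δ_2) = 34
Natural end conditions: M_0 = M_4 = 0.
Solving: M_0 = 0, M_1 = 1507/416, M_2 = -1401/208, M_3 = 2255/416, M_4 = 0.
On [0, 2], with p_0(x) = a_0 + b_0·x + c_0·x² + d_0·x³: c_0 = M_0/2 = 0, d_0 = (M_1 - M_0)/(6h_0) = 1507/4992, b_0 = Δ_0 - h_0(2M_0 + M_1)/6 = 365/1248.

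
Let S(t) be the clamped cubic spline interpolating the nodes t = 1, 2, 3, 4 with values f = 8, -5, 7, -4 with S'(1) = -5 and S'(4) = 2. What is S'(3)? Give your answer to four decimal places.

0.1333

Put M_i = S'' at the i-th knot. Here h = (1, 1, 1) and Δ = (-13, 12, -11), so the interior equations h_(i-1)·M_(i-1) + 2(h_(i-1)+h_i)·M_i + h_i·M_(i+1) = 6(Δ_i − Δ_(i-1)) read
  1·M_0 + 4·M_1 + 1·M_2 = 6(Δ_1 - Δ_0) = 150
  1·M_1 + 4·M_2 + 1·M_3 = 6(Δ_2 - Δ_1) = -138
Clamped end conditions give two more equations: 2h_0·M_0 + h_0·M_1 = 6(Δ_0 - S'(1)) = -48 and h_2·M_2 + 2h_2·M_3 = 6(S'(4) - Δ_2) = 78.
Solving: M_0 = -884/15, M_1 = 1048/15, M_2 = -1058/15, M_3 = 1114/15.
On [3, 4], S'(t) = b_2 + 2c_2·(t - 3) + 3d_2·(t - 3)² with b_2 = Δ_2 - h_2(2M_2 + M_3)/6 = 2/15, c_2 = M_2/2 = -529/15, d_2 = (M_3 - M_2)/(6h_2) = 362/15. So S'(3) = 2/15.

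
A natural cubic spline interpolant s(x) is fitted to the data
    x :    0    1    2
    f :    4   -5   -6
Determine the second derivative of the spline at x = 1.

12

Put σ_i = s'' at the i-th knot. Here h = (1, 1) and Δ = (-9, -1), so the interior equations h_(i-1)·σ_(i-1) + 2(h_(i-1)+h_i)·σ_i + h_i·σ_(i+1) = 6(Δ_i − Δ_(i-1)) read
  1·σ_0 + 4·σ_1 + 1·σ_2 = 6(Δ_1 - Δ_0) = 48
Natural end conditions: σ_0 = σ_2 = 0.
Solving the tridiagonal system: σ_0 = 0, σ_1 = 12, σ_2 = 0.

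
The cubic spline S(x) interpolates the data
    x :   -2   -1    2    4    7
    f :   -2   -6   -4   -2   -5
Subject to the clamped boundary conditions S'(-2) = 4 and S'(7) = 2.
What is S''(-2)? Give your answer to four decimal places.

-27.7994

Let M_i = S''(x_i). Step sizes h_i = 1, 3, 2, 3; slopes of the chords Δ_i = (y_(i+1) - y_i)/h_i = -4, 2/3, 1, -1.
  1·M_0 + 8·M_1 + 3·M_2 = 6(Δ_1 - Δ_0) = 28
  3·M_1 + 10·M_2 + 2·M_3 = 6(Δ_2 - Δ_1) = 2
  2·M_2 + 10·M_3 + 3·M_4 = 6(Δ_3 - Δ_2) = -12
Clamped end conditions give two more equations: 2h_0·M_0 + h_0·M_1 = 6(Δ_0 - S'(-2)) = -48 and h_3·M_3 + 2h_3·M_4 = 6(S'(7) - Δ_3) = 18.
Forward elimination and back-substitution give M_0 = -9841/354, M_1 = 1345/177, M_2 = -589/354, M_3 = -368/177, M_4 = 715/177.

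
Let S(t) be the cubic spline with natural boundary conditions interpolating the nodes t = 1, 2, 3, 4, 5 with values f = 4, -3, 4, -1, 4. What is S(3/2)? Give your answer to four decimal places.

-1.2946

With m_i denoting the second derivative at x_i, h_i = 1, 1, 1, 1, and Δ_i = (y_(i+1) − y_i)/h_i = -7, 7, -5, 5:
  1·m_0 + 4·m_1 + 1·m_2 = 6(Δ_1 - Δ_0) = 84
  1·m_1 + 4·m_2 + 1·m_3 = 6(Δ_2 - Δ_1) = -72
  1·m_2 + 4·m_3 + 1·m_4 = 6(Δ_3 - Δ_2) = 60
Natural end conditions: m_0 = m_4 = 0.
Forward elimination and back-substitution give m_0 = 0, m_1 = 201/7, m_2 = -216/7, m_3 = 159/7, m_4 = 0.
On [1, 2], S(t) = 4 - 165/14·(t - 1) + 0·(t - 1)² + 67/14·(t - 1)³.
With (t - 1) = 1/2: S(3/2) = -145/112.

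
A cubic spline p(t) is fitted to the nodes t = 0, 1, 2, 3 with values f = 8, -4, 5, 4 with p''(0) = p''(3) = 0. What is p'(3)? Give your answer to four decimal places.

-5.0667

With m_i denoting the second derivative at x_i, h_i = 1, 1, 1, and Δ_i = (y_(i+1) − y_i)/h_i = -12, 9, -1:
  1·m_0 + 4·m_1 + 1·m_2 = 6(Δ_1 - Δ_0) = 126
  1·m_1 + 4·m_2 + 1·m_3 = 6(Δ_2 - Δ_1) = -60
Natural end conditions: m_0 = m_3 = 0.
Forward elimination and back-substitution give m_0 = 0, m_1 = 188/5, m_2 = -122/5, m_3 = 0.
On [2, 3], p'(t) = b_2 + 2c_2·(t - 2) + 3d_2·(t - 2)² with b_2 = Δ_2 - h_2(2m_2 + m_3)/6 = 107/15, c_2 = m_2/2 = -61/5, d_2 = (m_3 - m_2)/(6h_2) = 61/15. So p'(3) = -76/15.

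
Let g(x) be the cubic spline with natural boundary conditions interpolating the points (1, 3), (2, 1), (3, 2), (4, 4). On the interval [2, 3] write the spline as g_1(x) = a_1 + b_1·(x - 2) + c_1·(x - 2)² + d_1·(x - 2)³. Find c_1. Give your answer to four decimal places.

2.2000

Let M_i = g''(x_i). Step sizes h_i = 1, 1, 1; slopes of the chords Δ_i = (y_(i+1) - y_i)/h_i = -2, 1, 2.
  1·M_0 + 4·M_1 + 1·M_2 = 6(Δ_1 - Δ_0) = 18
  1·M_1 + 4·M_2 + 1·M_3 = 6(Δ_2 - Δ_1) = 6
Natural end conditions: M_0 = M_3 = 0.
Hence M_0 = 0, M_1 = 22/5, M_2 = 2/5, M_3 = 0.
On [2, 3], with g_1(x) = a_1 + b_1·(x - 2) + c_1·(x - 2)² + d_1·(x - 2)³: c_1 = M_1/2 = 11/5, d_1 = (M_2 - M_1)/(6h_1) = -2/3, b_1 = Δ_1 - h_1(2M_1 + M_2)/6 = -8/15.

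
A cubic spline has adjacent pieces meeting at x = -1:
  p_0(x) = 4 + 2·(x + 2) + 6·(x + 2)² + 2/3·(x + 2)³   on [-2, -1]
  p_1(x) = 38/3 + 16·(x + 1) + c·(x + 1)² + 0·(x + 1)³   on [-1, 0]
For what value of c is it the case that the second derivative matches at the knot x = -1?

p_0''(x) = 12 + 4·(x + 2), so p_0''(-1) = 16. On the right, p_1''(-1) = 2c, so c = 8.

8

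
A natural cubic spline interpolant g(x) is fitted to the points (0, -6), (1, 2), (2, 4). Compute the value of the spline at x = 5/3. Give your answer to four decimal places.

Let M_i = g''(x_i). Step sizes h_i = 1, 1; slopes of the chords Δ_i = (y_(i+1) - y_i)/h_i = 8, 2.
  1·M_0 + 4·M_1 + 1·M_2 = 6(Δ_1 - Δ_0) = -36
Natural end conditions: M_0 = M_2 = 0.
Forward elimination and back-substitution give M_0 = 0, M_1 = -9, M_2 = 0.
On [1, 2], g(x) = 2 + 5·(x - 1) - 9/2·(x - 1)² + 3/2·(x - 1)³.
With (x - 1) = 2/3: g(5/3) = 34/9.

3.7778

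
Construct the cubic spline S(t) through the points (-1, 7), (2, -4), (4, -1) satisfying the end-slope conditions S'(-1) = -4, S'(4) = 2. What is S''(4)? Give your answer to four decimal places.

-1.1500

Write M_i for S''(x_i). With h_i = 3, 2 and divided differences Δ_i = -11/3, 3/2, the continuity of S' gives the tridiagonal system
  3·M_0 + 10·M_1 + 2·M_2 = 6(Δ_1 - Δ_0) = 31
Clamped end conditions give two more equations: 2h_0·M_0 + h_0·M_1 = 6(Δ_0 - S'(-1)) = 2 and h_1·M_1 + 2h_1·M_2 = 6(S'(4) - Δ_1) = 3.
Solving the tridiagonal system: M_0 = -47/30, M_1 = 19/5, M_2 = -23/20.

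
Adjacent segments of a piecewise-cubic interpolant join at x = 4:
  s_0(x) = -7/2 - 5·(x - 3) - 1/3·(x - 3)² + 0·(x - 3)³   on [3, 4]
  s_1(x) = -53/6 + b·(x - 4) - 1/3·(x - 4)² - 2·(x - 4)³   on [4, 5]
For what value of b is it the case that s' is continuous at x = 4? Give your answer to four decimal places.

s_0'(x) = -5 - 2/3·(x - 3) + 0·(x - 3)², so s_0'(4) = -17/3. On the right, s_1'(4) = b, so b = -17/3.

-5.6667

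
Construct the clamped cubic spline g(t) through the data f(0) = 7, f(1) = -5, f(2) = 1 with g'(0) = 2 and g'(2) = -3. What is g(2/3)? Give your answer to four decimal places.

-1.1111

Write σ_i for g''(x_i). With h_i = 1, 1 and divided differences Δ_i = -12, 6, the continuity of g' gives the tridiagonal system
  1·σ_0 + 4·σ_1 + 1·σ_2 = 6(Δ_1 - Δ_0) = 108
Clamped end conditions give two more equations: 2h_0·σ_0 + h_0·σ_1 = 6(Δ_0 - g'(0)) = -84 and h_1·σ_1 + 2h_1·σ_2 = 6(g'(2) - Δ_1) = -54.
Hence σ_0 = -143/2, σ_1 = 59, σ_2 = -113/2.
On [0, 1], g(t) = 7 + 2·t - 143/4·t² + 87/4·t³.
With t = 2/3: g(2/3) = -10/9.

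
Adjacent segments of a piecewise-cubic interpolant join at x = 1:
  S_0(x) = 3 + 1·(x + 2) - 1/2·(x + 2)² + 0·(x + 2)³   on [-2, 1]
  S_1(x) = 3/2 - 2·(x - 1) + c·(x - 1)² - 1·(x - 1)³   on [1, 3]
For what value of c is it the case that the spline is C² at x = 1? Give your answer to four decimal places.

-0.5000

S_0''(x) = -1 + 0·(x + 2), so S_0''(1) = -1. On the right, S_1''(1) = 2c, so c = -1/2.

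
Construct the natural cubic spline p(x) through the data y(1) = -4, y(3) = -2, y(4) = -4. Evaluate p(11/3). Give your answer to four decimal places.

-3.1852

Let σ_i = p''(x_i). Step sizes h_i = 2, 1; slopes of the chords Δ_i = (y_(i+1) - y_i)/h_i = 1, -2.
  2·σ_0 + 6·σ_1 + 1·σ_2 = 6(Δ_1 - Δ_0) = -18
Natural end conditions: σ_0 = σ_2 = 0.
Forward elimination and back-substitution give σ_0 = 0, σ_1 = -3, σ_2 = 0.
On [3, 4], p(x) = -2 - 1·(x - 3) - 3/2·(x - 3)² + 1/2·(x - 3)³.
With (x - 3) = 2/3: p(11/3) = -86/27.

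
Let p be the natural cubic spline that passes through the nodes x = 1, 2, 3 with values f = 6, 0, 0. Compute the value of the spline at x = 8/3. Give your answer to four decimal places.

Let M_i = p''(x_i). Step sizes h_i = 1, 1; slopes of the chords Δ_i = (y_(i+1) - y_i)/h_i = -6, 0.
  1·M_0 + 4·M_1 + 1·M_2 = 6(Δ_1 - Δ_0) = 36
Natural end conditions: M_0 = M_2 = 0.
Solving: M_0 = 0, M_1 = 9, M_2 = 0.
On [2, 3], p(x) = 0 - 3·(x - 2) + 9/2·(x - 2)² - 3/2·(x - 2)³.
With (x - 2) = 2/3: p(8/3) = -4/9.

-0.4444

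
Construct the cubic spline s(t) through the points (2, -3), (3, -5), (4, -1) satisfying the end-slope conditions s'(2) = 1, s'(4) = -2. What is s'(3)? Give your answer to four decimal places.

1.7500

Let M_i = s''(x_i). Step sizes h_i = 1, 1; slopes of the chords Δ_i = (y_(i+1) - y_i)/h_i = -2, 4.
  1·M_0 + 4·M_1 + 1·M_2 = 6(Δ_1 - Δ_0) = 36
Clamped end conditions give two more equations: 2h_0·M_0 + h_0·M_1 = 6(Δ_0 - s'(2)) = -18 and h_1·M_1 + 2h_1·M_2 = 6(s'(4) - Δ_1) = -36.
Solving: M_0 = -39/2, M_1 = 21, M_2 = -57/2.
On [3, 4], s'(t) = b_1 + 2c_1·(t - 3) + 3d_1·(t - 3)² with b_1 = Δ_1 - h_1(2M_1 + M_2)/6 = 7/4, c_1 = M_1/2 = 21/2, d_1 = (M_2 - M_1)/(6h_1) = -33/4. So s'(3) = 7/4.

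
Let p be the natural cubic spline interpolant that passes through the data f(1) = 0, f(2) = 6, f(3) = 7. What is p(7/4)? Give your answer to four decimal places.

4.9102

Write M_i for p''(x_i). With h_i = 1, 1 and divided differences Δ_i = 6, 1, the continuity of p' gives the tridiagonal system
  1·M_0 + 4·M_1 + 1·M_2 = 6(Δ_1 - Δ_0) = -30
Natural end conditions: M_0 = M_2 = 0.
Hence M_0 = 0, M_1 = -15/2, M_2 = 0.
On [1, 2], p(x) = 0 + 29/4·(x - 1) + 0·(x - 1)² - 5/4·(x - 1)³.
With (x - 1) = 3/4: p(7/4) = 1257/256.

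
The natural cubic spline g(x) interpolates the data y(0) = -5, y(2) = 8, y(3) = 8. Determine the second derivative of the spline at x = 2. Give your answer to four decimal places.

Let σ_i = g''(x_i). Step sizes h_i = 2, 1; slopes of the chords Δ_i = (y_(i+1) - y_i)/h_i = 13/2, 0.
  2·σ_0 + 6·σ_1 + 1·σ_2 = 6(Δ_1 - Δ_0) = -39
Natural end conditions: σ_0 = σ_2 = 0.
Solving: σ_0 = 0, σ_1 = -13/2, σ_2 = 0.

-6.5000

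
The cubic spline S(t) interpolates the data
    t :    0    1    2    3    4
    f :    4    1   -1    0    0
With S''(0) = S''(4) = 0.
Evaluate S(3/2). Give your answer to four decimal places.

Let m_i = S''(x_i). Step sizes h_i = 1, 1, 1, 1; slopes of the chords Δ_i = (y_(i+1) - y_i)/h_i = -3, -2, 1, 0.
  1·m_0 + 4·m_1 + 1·m_2 = 6(Δ_1 - Δ_0) = 6
  1·m_1 + 4·m_2 + 1·m_3 = 6(Δ_2 - Δ_1) = 18
  1·m_2 + 4·m_3 + 1·m_4 = 6(Δ_3 - Δ_2) = -6
Natural end conditions: m_0 = m_4 = 0.
Solving the tridiagonal system: m_0 = 0, m_1 = 3/14, m_2 = 36/7, m_3 = -39/14, m_4 = 0.
On [1, 2], S(t) = 1 - 41/14·(t - 1) + 3/28·(t - 1)² + 23/28·(t - 1)³.
With (t - 1) = 1/2: S(3/2) = -75/224.

-0.3348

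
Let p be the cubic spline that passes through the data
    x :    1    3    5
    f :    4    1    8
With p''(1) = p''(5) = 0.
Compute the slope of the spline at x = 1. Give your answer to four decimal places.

Let m_i = p''(x_i). Step sizes h_i = 2, 2; slopes of the chords Δ_i = (y_(i+1) - y_i)/h_i = -3/2, 7/2.
  2·m_0 + 8·m_1 + 2·m_2 = 6(Δ_1 - Δ_0) = 30
Natural end conditions: m_0 = m_2 = 0.
Solving the tridiagonal system: m_0 = 0, m_1 = 15/4, m_2 = 0.
On [1, 3], p'(x) = b_0 + 2c_0·(x - 1) + 3d_0·(x - 1)² with b_0 = Δ_0 - h_0(2m_0 + m_1)/6 = -11/4, c_0 = m_0/2 = 0, d_0 = (m_1 - m_0)/(6h_0) = 5/16. So p'(1) = -11/4.

-2.7500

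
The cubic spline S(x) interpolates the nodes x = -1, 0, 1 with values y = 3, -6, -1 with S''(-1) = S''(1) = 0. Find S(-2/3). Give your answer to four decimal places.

-1.0370

Write M_i for S''(x_i). With h_i = 1, 1 and divided differences Δ_i = -9, 5, the continuity of S' gives the tridiagonal system
  1·M_0 + 4·M_1 + 1·M_2 = 6(Δ_1 - Δ_0) = 84
Natural end conditions: M_0 = M_2 = 0.
Hence M_0 = 0, M_1 = 21, M_2 = 0.
On [-1, 0], S(x) = 3 - 25/2·(x + 1) + 0·(x + 1)² + 7/2·(x + 1)³.
With (x + 1) = 1/3: S(-2/3) = -28/27.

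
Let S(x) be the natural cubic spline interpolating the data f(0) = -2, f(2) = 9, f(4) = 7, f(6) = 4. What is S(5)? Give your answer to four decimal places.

Let M_i = S''(x_i). Step sizes h_i = 2, 2, 2; slopes of the chords Δ_i = (y_(i+1) - y_i)/h_i = 11/2, -1, -3/2.
  2·M_0 + 8·M_1 + 2·M_2 = 6(Δ_1 - Δ_0) = -39
  2·M_1 + 8·M_2 + 2·M_3 = 6(Δ_2 - Δ_1) = -3
Natural end conditions: M_0 = M_3 = 0.
Solving: M_0 = 0, M_1 = -51/10, M_2 = 9/10, M_3 = 0.
On [4, 6], S(x) = 7 - 21/10·(x - 4) + 9/20·(x - 4)² - 3/40·(x - 4)³.
With (x - 4) = 1: S(5) = 211/40.

5.2750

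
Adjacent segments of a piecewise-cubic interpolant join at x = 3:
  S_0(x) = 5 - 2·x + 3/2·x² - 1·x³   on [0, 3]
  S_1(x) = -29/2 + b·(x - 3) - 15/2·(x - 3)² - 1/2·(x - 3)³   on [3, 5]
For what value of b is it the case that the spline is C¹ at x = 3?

S_0'(x) = -2 + 3·x - 3·x², so S_0'(3) = -20. On the right, S_1'(3) = b, so b = -20.

-20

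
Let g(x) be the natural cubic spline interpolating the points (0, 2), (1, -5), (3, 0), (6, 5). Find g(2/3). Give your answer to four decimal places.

-3.3060

Let M_i = g''(x_i). Step sizes h_i = 1, 2, 3; slopes of the chords Δ_i = (y_(i+1) - y_i)/h_i = -7, 5/2, 5/3.
  1·M_0 + 6·M_1 + 2·M_2 = 6(Δ_1 - Δ_0) = 57
  2·M_1 + 10·M_2 + 3·M_3 = 6(Δ_2 - Δ_1) = -5
Natural end conditions: M_0 = M_3 = 0.
Forward elimination and back-substitution give M_0 = 0, M_1 = 145/14, M_2 = -18/7, M_3 = 0.
On [0, 1], g(x) = 2 - 733/84·x + 0·x² + 145/84·x³.
With x = 2/3: g(2/3) = -3749/1134.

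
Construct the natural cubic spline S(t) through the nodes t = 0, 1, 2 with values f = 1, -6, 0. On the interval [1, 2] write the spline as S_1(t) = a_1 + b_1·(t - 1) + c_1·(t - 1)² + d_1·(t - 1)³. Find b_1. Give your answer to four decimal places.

With M_i denoting the second derivative at x_i, h_i = 1, 1, and Δ_i = (y_(i+1) − y_i)/h_i = -7, 6:
  1·M_0 + 4·M_1 + 1·M_2 = 6(Δ_1 - Δ_0) = 78
Natural end conditions: M_0 = M_2 = 0.
Hence M_0 = 0, M_1 = 39/2, M_2 = 0.
On [1, 2], with S_1(t) = a_1 + b_1·(t - 1) + c_1·(t - 1)² + d_1·(t - 1)³: c_1 = M_1/2 = 39/4, d_1 = (M_2 - M_1)/(6h_1) = -13/4, b_1 = Δ_1 - h_1(2M_1 + M_2)/6 = -1/2.

-0.5000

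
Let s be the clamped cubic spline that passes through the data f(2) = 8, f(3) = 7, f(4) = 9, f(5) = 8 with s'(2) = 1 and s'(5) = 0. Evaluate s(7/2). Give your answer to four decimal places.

Put σ_i = s'' at the i-th knot. Here h = (1, 1, 1) and Δ = (-1, 2, -1), so the interior equations h_(i-1)·σ_(i-1) + 2(h_(i-1)+h_i)·σ_i + h_i·σ_(i+1) = 6(Δ_i − Δ_(i-1)) read
  1·σ_0 + 4·σ_1 + 1·σ_2 = 6(Δ_1 - Δ_0) = 18
  1·σ_1 + 4·σ_2 + 1·σ_3 = 6(Δ_2 - Δ_1) = -18
Clamped end conditions give two more equations: 2h_0·σ_0 + h_0·σ_1 = 6(Δ_0 - s'(2)) = -12 and h_2·σ_2 + 2h_2·σ_3 = 6(s'(5) - Δ_2) = 6.
Forward elimination and back-substitution give σ_0 = -32/3, σ_1 = 28/3, σ_2 = -26/3, σ_3 = 22/3.
On [3, 4], s(x) = 7 + 1/3·(x - 3) + 14/3·(x - 3)² - 3·(x - 3)³.
With (x - 3) = 1/2: s(7/2) = 191/24.

7.9583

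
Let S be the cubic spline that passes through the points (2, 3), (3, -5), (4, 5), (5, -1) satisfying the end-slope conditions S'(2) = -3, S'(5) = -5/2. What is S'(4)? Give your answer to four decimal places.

Let m_i = S''(x_i). Step sizes h_i = 1, 1, 1; slopes of the chords Δ_i = (y_(i+1) - y_i)/h_i = -8, 10, -6.
  1·m_0 + 4·m_1 + 1·m_2 = 6(Δ_1 - Δ_0) = 108
  1·m_1 + 4·m_2 + 1·m_3 = 6(Δ_2 - Δ_1) = -96
Clamped end conditions give two more equations: 2h_0·m_0 + h_0·m_1 = 6(Δ_0 - S'(2)) = -30 and h_2·m_2 + 2h_2·m_3 = 6(S'(5) - Δ_2) = 21.
Solving: m_0 = -583/15, m_1 = 716/15, m_2 = -661/15, m_3 = 488/15.
On [4, 5], S'(x) = b_2 + 2c_2·(x - 4) + 3d_2·(x - 4)² with b_2 = Δ_2 - h_2(2m_2 + m_3)/6 = 49/15, c_2 = m_2/2 = -661/30, d_2 = (m_3 - m_2)/(6h_2) = 383/30. So S'(4) = 49/15.

3.2667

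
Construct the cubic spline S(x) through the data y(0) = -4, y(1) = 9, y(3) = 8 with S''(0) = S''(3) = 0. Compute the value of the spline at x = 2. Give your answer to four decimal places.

Let M_i = S''(x_i). Step sizes h_i = 1, 2; slopes of the chords Δ_i = (y_(i+1) - y_i)/h_i = 13, -1/2.
  1·M_0 + 6·M_1 + 2·M_2 = 6(Δ_1 - Δ_0) = -81
Natural end conditions: M_0 = M_2 = 0.
Solving: M_0 = 0, M_1 = -27/2, M_2 = 0.
On [1, 3], S(x) = 9 + 17/2·(x - 1) - 27/4·(x - 1)² + 9/8·(x - 1)³.
With (x - 1) = 1: S(2) = 95/8.

11.8750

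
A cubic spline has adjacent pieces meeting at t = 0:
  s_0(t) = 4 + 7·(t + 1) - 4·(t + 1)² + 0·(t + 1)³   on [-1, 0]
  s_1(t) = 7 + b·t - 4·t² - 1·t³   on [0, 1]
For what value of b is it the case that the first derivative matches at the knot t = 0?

-1

s_0'(t) = 7 - 8·(t + 1) + 0·(t + 1)², so s_0'(0) = -1. On the right, s_1'(0) = b, so b = -1.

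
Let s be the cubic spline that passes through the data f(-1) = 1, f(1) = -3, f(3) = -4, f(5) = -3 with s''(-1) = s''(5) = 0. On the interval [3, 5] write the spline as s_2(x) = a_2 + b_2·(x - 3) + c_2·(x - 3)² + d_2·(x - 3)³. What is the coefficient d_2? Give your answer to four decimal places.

Put m_i = s'' at the i-th knot. Here h = (2, 2, 2) and Δ = (-2, -1/2, 1/2), so the interior equations h_(i-1)·m_(i-1) + 2(h_(i-1)+h_i)·m_i + h_i·m_(i+1) = 6(Δ_i − Δ_(i-1)) read
  2·m_0 + 8·m_1 + 2·m_2 = 6(Δ_1 - Δ_0) = 9
  2·m_1 + 8·m_2 + 2·m_3 = 6(Δ_2 - Δ_1) = 6
Natural end conditions: m_0 = m_3 = 0.
Hence m_0 = 0, m_1 = 1, m_2 = 1/2, m_3 = 0.
On [3, 5], with s_2(x) = a_2 + b_2·(x - 3) + c_2·(x - 3)² + d_2·(x - 3)³: c_2 = m_2/2 = 1/4, d_2 = (m_3 - m_2)/(6h_2) = -1/24, b_2 = Δ_2 - h_2(2m_2 + m_3)/6 = 1/6.

-0.0417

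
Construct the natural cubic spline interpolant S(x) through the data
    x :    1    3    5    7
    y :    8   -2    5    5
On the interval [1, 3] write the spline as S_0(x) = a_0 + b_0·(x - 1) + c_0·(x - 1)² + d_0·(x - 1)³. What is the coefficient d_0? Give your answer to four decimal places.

Write σ_i for S''(x_i). With h_i = 2, 2, 2 and divided differences Δ_i = -5, 7/2, 0, the continuity of S' gives the tridiagonal system
  2·σ_0 + 8·σ_1 + 2·σ_2 = 6(Δ_1 - Δ_0) = 51
  2·σ_1 + 8·σ_2 + 2·σ_3 = 6(Δ_2 - Δ_1) = -21
Natural end conditions: σ_0 = σ_3 = 0.
Solving: σ_0 = 0, σ_1 = 15/2, σ_2 = -9/2, σ_3 = 0.
On [1, 3], with S_0(x) = a_0 + b_0·(x - 1) + c_0·(x - 1)² + d_0·(x - 1)³: c_0 = σ_0/2 = 0, d_0 = (σ_1 - σ_0)/(6h_0) = 5/8, b_0 = Δ_0 - h_0(2σ_0 + σ_1)/6 = -15/2.

0.6250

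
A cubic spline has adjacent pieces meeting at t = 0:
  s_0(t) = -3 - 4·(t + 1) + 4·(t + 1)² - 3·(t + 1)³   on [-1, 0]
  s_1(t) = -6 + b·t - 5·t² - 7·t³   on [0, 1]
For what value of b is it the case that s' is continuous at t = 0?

s_0'(t) = -4 + 8·(t + 1) - 9·(t + 1)², so s_0'(0) = -5. On the right, s_1'(0) = b, so b = -5.

-5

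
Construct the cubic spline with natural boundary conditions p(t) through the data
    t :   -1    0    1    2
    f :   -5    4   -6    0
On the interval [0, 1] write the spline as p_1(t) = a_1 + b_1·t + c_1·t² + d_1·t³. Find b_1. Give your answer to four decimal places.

-3.2667

With σ_i denoting the second derivative at x_i, h_i = 1, 1, 1, and Δ_i = (y_(i+1) − y_i)/h_i = 9, -10, 6:
  1·σ_0 + 4·σ_1 + 1·σ_2 = 6(Δ_1 - Δ_0) = -114
  1·σ_1 + 4·σ_2 + 1·σ_3 = 6(Δ_2 - Δ_1) = 96
Natural end conditions: σ_0 = σ_3 = 0.
Solving: σ_0 = 0, σ_1 = -184/5, σ_2 = 166/5, σ_3 = 0.
On [0, 1], with p_1(t) = a_1 + b_1·t + c_1·t² + d_1·t³: c_1 = σ_1/2 = -92/5, d_1 = (σ_2 - σ_1)/(6h_1) = 35/3, b_1 = Δ_1 - h_1(2σ_1 + σ_2)/6 = -49/15.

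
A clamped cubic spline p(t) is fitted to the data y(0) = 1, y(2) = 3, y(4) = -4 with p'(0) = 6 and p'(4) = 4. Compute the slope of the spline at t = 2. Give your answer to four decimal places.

With m_i denoting the second derivative at x_i, h_i = 2, 2, and Δ_i = (y_(i+1) − y_i)/h_i = 1, -7/2:
  2·m_0 + 8·m_1 + 2·m_2 = 6(Δ_1 - Δ_0) = -27
Clamped end conditions give two more equations: 2h_0·m_0 + h_0·m_1 = 6(Δ_0 - p'(0)) = -30 and h_1·m_1 + 2h_1·m_2 = 6(p'(4) - Δ_1) = 45.
Forward elimination and back-substitution give m_0 = -37/8, m_1 = -23/4, m_2 = 113/8.
On [2, 4], p'(t) = b_1 + 2c_1·(t - 2) + 3d_1·(t - 2)² with b_1 = Δ_1 - h_1(2m_1 + m_2)/6 = -35/8, c_1 = m_1/2 = -23/8, d_1 = (m_2 - m_1)/(6h_1) = 53/32. So p'(2) = -35/8.

-4.3750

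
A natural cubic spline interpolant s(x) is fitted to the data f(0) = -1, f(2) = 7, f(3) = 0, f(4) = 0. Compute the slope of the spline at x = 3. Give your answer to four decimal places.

-4.6087

Let σ_i = s''(x_i). Step sizes h_i = 2, 1, 1; slopes of the chords Δ_i = (y_(i+1) - y_i)/h_i = 4, -7, 0.
  2·σ_0 + 6·σ_1 + 1·σ_2 = 6(Δ_1 - Δ_0) = -66
  1·σ_1 + 4·σ_2 + 1·σ_3 = 6(Δ_2 - Δ_1) = 42
Natural end conditions: σ_0 = σ_3 = 0.
Hence σ_0 = 0, σ_1 = -306/23, σ_2 = 318/23, σ_3 = 0.
On [3, 4], s'(x) = b_2 + 2c_2·(x - 3) + 3d_2·(x - 3)² with b_2 = Δ_2 - h_2(2σ_2 + σ_3)/6 = -106/23, c_2 = σ_2/2 = 159/23, d_2 = (σ_3 - σ_2)/(6h_2) = -53/23. So s'(3) = -106/23.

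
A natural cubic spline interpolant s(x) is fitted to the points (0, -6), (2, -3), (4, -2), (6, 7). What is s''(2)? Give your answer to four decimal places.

Put M_i = s'' at the i-th knot. Here h = (2, 2, 2) and Δ = (3/2, 1/2, 9/2), so the interior equations h_(i-1)·M_(i-1) + 2(h_(i-1)+h_i)·M_i + h_i·M_(i+1) = 6(Δ_i − Δ_(i-1)) read
  2·M_0 + 8·M_1 + 2·M_2 = 6(Δ_1 - Δ_0) = -6
  2·M_1 + 8·M_2 + 2·M_3 = 6(Δ_2 - Δ_1) = 24
Natural end conditions: M_0 = M_3 = 0.
Solving: M_0 = 0, M_1 = -8/5, M_2 = 17/5, M_3 = 0.

-1.6000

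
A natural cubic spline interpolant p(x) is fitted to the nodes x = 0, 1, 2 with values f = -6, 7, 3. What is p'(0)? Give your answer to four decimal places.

17.2500

Write σ_i for p''(x_i). With h_i = 1, 1 and divided differences Δ_i = 13, -4, the continuity of p' gives the tridiagonal system
  1·σ_0 + 4·σ_1 + 1·σ_2 = 6(Δ_1 - Δ_0) = -102
Natural end conditions: σ_0 = σ_2 = 0.
Forward elimination and back-substitution give σ_0 = 0, σ_1 = -51/2, σ_2 = 0.
On [0, 1], p'(x) = b_0 + 2c_0·x + 3d_0·x² with b_0 = Δ_0 - h_0(2σ_0 + σ_1)/6 = 69/4, c_0 = σ_0/2 = 0, d_0 = (σ_1 - σ_0)/(6h_0) = -17/4. So p'(0) = 69/4.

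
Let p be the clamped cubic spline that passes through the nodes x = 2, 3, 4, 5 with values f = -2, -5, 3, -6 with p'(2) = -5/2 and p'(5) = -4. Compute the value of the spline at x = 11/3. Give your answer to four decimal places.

1.4000

Write σ_i for p''(x_i). With h_i = 1, 1, 1 and divided differences Δ_i = -3, 8, -9, the continuity of p' gives the tridiagonal system
  1·σ_0 + 4·σ_1 + 1·σ_2 = 6(Δ_1 - Δ_0) = 66
  1·σ_1 + 4·σ_2 + 1·σ_3 = 6(Δ_2 - Δ_1) = -102
Clamped end conditions give two more equations: 2h_0·σ_0 + h_0·σ_1 = 6(Δ_0 - p'(2)) = -3 and h_2·σ_2 + 2h_2·σ_3 = 6(p'(5) - Δ_2) = 30.
Solving the tridiagonal system: σ_0 = -86/5, σ_1 = 157/5, σ_2 = -212/5, σ_3 = 181/5.
On [3, 4], p(x) = -5 + 23/5·(x - 3) + 157/10·(x - 3)² - 123/10·(x - 3)³.
With (x - 3) = 2/3: p(11/3) = 7/5.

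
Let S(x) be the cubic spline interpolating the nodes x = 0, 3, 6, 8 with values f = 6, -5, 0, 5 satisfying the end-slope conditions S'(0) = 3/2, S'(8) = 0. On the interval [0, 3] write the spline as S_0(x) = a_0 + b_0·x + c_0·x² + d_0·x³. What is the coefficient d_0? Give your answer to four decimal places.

0.6672

Write M_i for S''(x_i). With h_i = 3, 3, 2 and divided differences Δ_i = -11/3, 5/3, 5/2, the continuity of S' gives the tridiagonal system
  3·M_0 + 12·M_1 + 3·M_2 = 6(Δ_1 - Δ_0) = 32
  3·M_1 + 10·M_2 + 2·M_3 = 6(Δ_2 - Δ_1) = 5
Clamped end conditions give two more equations: 2h_0·M_0 + h_0·M_1 = 6(Δ_0 - S'(0)) = -31 and h_2·M_2 + 2h_2·M_3 = 6(S'(8) - Δ_2) = -15.
Forward elimination and back-substitution give M_0 = -283/38, M_1 = 260/57, M_2 = -5/38, M_3 = -70/19.
On [0, 3], with S_0(x) = a_0 + b_0·x + c_0·x² + d_0·x³: c_0 = M_0/2 = -283/76, d_0 = (M_1 - M_0)/(6h_0) = 1369/2052, b_0 = Δ_0 - h_0(2M_0 + M_1)/6 = 3/2.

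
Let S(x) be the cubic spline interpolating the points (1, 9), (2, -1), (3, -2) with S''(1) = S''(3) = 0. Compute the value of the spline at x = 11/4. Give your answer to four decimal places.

-2.2773

With M_i denoting the second derivative at x_i, h_i = 1, 1, and Δ_i = (y_(i+1) − y_i)/h_i = -10, -1:
  1·M_0 + 4·M_1 + 1·M_2 = 6(Δ_1 - Δ_0) = 54
Natural end conditions: M_0 = M_2 = 0.
Solving: M_0 = 0, M_1 = 27/2, M_2 = 0.
On [2, 3], S(x) = -1 - 11/2·(x - 2) + 27/4·(x - 2)² - 9/4·(x - 2)³.
With (x - 2) = 3/4: S(11/4) = -583/256.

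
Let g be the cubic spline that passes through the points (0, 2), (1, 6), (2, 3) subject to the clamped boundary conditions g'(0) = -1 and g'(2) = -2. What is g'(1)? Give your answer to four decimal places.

Write m_i for g''(x_i). With h_i = 1, 1 and divided differences Δ_i = 4, -3, the continuity of g' gives the tridiagonal system
  1·m_0 + 4·m_1 + 1·m_2 = 6(Δ_1 - Δ_0) = -42
Clamped end conditions give two more equations: 2h_0·m_0 + h_0·m_1 = 6(Δ_0 - g'(0)) = 30 and h_1·m_1 + 2h_1·m_2 = 6(g'(2) - Δ_1) = 6.
Solving: m_0 = 25, m_1 = -20, m_2 = 13.
On [1, 2], g'(t) = b_1 + 2c_1·(t - 1) + 3d_1·(t - 1)² with b_1 = Δ_1 - h_1(2m_1 + m_2)/6 = 3/2, c_1 = m_1/2 = -10, d_1 = (m_2 - m_1)/(6h_1) = 11/2. So g'(1) = 3/2.

1.5000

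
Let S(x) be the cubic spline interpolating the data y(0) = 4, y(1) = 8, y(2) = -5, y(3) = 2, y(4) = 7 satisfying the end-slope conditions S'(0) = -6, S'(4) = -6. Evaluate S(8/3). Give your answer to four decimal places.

-2.1085

Put M_i = S'' at the i-th knot. Here h = (1, 1, 1, 1) and Δ = (4, -13, 7, 5), so the interior equations h_(i-1)·M_(i-1) + 2(h_(i-1)+h_i)·M_i + h_i·M_(i+1) = 6(Δ_i − Δ_(i-1)) read
  1·M_0 + 4·M_1 + 1·M_2 = 6(Δ_1 - Δ_0) = -102
  1·M_1 + 4·M_2 + 1·M_3 = 6(Δ_2 - Δ_1) = 120
  1·M_2 + 4·M_3 + 1·M_4 = 6(Δ_3 - Δ_2) = -12
Clamped end conditions give two more equations: 2h_0·M_0 + h_0·M_1 = 6(Δ_0 - S'(0)) = 60 and h_3·M_3 + 2h_3·M_4 = 6(S'(4) - Δ_3) = -66.
Forward elimination and back-substitution give M_0 = 1545/28, M_1 = -705/14, M_2 = 177/4, M_3 = -93/14, M_4 = -831/28.
On [2, 3], S(x) = -5 - 93/14·(x - 2) + 177/8·(x - 2)² - 475/56·(x - 2)³.
With (x - 2) = 2/3: S(8/3) = -797/378.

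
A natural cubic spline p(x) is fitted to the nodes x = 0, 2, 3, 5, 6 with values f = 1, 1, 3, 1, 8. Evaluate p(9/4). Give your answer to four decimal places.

Put M_i = p'' at the i-th knot. Here h = (2, 1, 2, 1) and Δ = (0, 2, -1, 7), so the interior equations h_(i-1)·M_(i-1) + 2(h_(i-1)+h_i)·M_i + h_i·M_(i+1) = 6(Δ_i − Δ_(i-1)) read
  2·M_0 + 6·M_1 + 1·M_2 = 6(Δ_1 - Δ_0) = 12
  1·M_1 + 6·M_2 + 2·M_3 = 6(Δ_2 - Δ_1) = -18
  2·M_2 + 6·M_3 + 1·M_4 = 6(Δ_3 - Δ_2) = 48
Natural end conditions: M_0 = M_4 = 0.
Hence M_0 = 0, M_1 = 98/31, M_2 = -216/31, M_3 = 320/31, M_4 = 0.
On [2, 3], p(x) = 1 + 196/93·(x - 2) + 49/31·(x - 2)² - 157/93·(x - 2)³.
With (x - 2) = 1/4: p(9/4) = 3173/1984.

1.5993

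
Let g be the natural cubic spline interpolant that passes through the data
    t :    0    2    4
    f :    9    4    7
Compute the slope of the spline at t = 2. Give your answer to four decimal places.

With M_i denoting the second derivative at x_i, h_i = 2, 2, and Δ_i = (y_(i+1) − y_i)/h_i = -5/2, 3/2:
  2·M_0 + 8·M_1 + 2·M_2 = 6(Δ_1 - Δ_0) = 24
Natural end conditions: M_0 = M_2 = 0.
Solving the tridiagonal system: M_0 = 0, M_1 = 3, M_2 = 0.
On [2, 4], g'(t) = b_1 + 2c_1·(t - 2) + 3d_1·(t - 2)² with b_1 = Δ_1 - h_1(2M_1 + M_2)/6 = -1/2, c_1 = M_1/2 = 3/2, d_1 = (M_2 - M_1)/(6h_1) = -1/4. So g'(2) = -1/2.

-0.5000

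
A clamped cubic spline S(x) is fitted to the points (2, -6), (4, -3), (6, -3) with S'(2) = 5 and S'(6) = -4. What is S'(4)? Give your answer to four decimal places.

With m_i denoting the second derivative at x_i, h_i = 2, 2, and Δ_i = (y_(i+1) − y_i)/h_i = 3/2, 0:
  2·m_0 + 8·m_1 + 2·m_2 = 6(Δ_1 - Δ_0) = -9
Clamped end conditions give two more equations: 2h_0·m_0 + h_0·m_1 = 6(Δ_0 - S'(2)) = -21 and h_1·m_1 + 2h_1·m_2 = 6(S'(6) - Δ_1) = -24.
Forward elimination and back-substitution give m_0 = -51/8, m_1 = 9/4, m_2 = -57/8.
On [4, 6], S'(x) = b_1 + 2c_1·(x - 4) + 3d_1·(x - 4)² with b_1 = Δ_1 - h_1(2m_1 + m_2)/6 = 7/8, c_1 = m_1/2 = 9/8, d_1 = (m_2 - m_1)/(6h_1) = -25/32. So S'(4) = 7/8.

0.8750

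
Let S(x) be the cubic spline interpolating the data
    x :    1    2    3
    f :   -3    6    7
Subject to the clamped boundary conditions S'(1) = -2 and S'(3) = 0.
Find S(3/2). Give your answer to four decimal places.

0.2500

With σ_i denoting the second derivative at x_i, h_i = 1, 1, and Δ_i = (y_(i+1) − y_i)/h_i = 9, 1:
  1·σ_0 + 4·σ_1 + 1·σ_2 = 6(Δ_1 - Δ_0) = -48
Clamped end conditions give two more equations: 2h_0·σ_0 + h_0·σ_1 = 6(Δ_0 - S'(1)) = 66 and h_1·σ_1 + 2h_1·σ_2 = 6(S'(3) - Δ_1) = -6.
Solving: σ_0 = 46, σ_1 = -26, σ_2 = 10.
On [1, 2], S(x) = -3 - 2·(x - 1) + 23·(x - 1)² - 12·(x - 1)³.
With (x - 1) = 1/2: S(3/2) = 1/4.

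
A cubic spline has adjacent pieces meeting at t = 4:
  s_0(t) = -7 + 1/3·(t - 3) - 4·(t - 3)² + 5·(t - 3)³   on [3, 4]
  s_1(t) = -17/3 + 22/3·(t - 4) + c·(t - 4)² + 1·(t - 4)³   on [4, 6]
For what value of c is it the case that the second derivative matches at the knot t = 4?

11

s_0''(t) = -8 + 30·(t - 3), so s_0''(4) = 22. On the right, s_1''(4) = 2c, so c = 11.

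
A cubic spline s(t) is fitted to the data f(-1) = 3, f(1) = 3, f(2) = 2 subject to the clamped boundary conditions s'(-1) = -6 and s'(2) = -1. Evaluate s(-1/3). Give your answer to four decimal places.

1.1728

Write M_i for s''(x_i). With h_i = 2, 1 and divided differences Δ_i = 0, -1, the continuity of s' gives the tridiagonal system
  2·M_0 + 6·M_1 + 1·M_2 = 6(Δ_1 - Δ_0) = -6
Clamped end conditions give two more equations: 2h_0·M_0 + h_0·M_1 = 6(Δ_0 - s'(-1)) = 36 and h_1·M_1 + 2h_1·M_2 = 6(s'(2) - Δ_1) = 0.
Hence M_0 = 35/3, M_1 = -16/3, M_2 = 8/3.
On [-1, 1], s(t) = 3 - 6·(t + 1) + 35/6·(t + 1)² - 17/12·(t + 1)³.
With (t + 1) = 2/3: s(-1/3) = 95/81.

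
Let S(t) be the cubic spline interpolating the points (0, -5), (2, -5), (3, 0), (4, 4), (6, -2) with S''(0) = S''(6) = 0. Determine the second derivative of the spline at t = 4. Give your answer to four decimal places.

-6.8182

Let m_i = S''(x_i). Step sizes h_i = 2, 1, 1, 2; slopes of the chords Δ_i = (y_(i+1) - y_i)/h_i = 0, 5, 4, -3.
  2·m_0 + 6·m_1 + 1·m_2 = 6(Δ_1 - Δ_0) = 30
  1·m_1 + 4·m_2 + 1·m_3 = 6(Δ_2 - Δ_1) = -6
  1·m_2 + 6·m_3 + 2·m_4 = 6(Δ_3 - Δ_2) = -42
Natural end conditions: m_0 = m_4 = 0.
Hence m_0 = 0, m_1 = 57/11, m_2 = -12/11, m_3 = -75/11, m_4 = 0.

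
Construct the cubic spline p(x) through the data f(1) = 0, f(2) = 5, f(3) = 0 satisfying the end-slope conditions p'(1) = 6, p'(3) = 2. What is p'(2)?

-2

Let σ_i = p''(x_i). Step sizes h_i = 1, 1; slopes of the chords Δ_i = (y_(i+1) - y_i)/h_i = 5, -5.
  1·σ_0 + 4·σ_1 + 1·σ_2 = 6(Δ_1 - Δ_0) = -60
Clamped end conditions give two more equations: 2h_0·σ_0 + h_0·σ_1 = 6(Δ_0 - p'(1)) = -6 and h_1·σ_1 + 2h_1·σ_2 = 6(p'(3) - Δ_1) = 42.
Solving the tridiagonal system: σ_0 = 10, σ_1 = -26, σ_2 = 34.
On [2, 3], p'(x) = b_1 + 2c_1·(x - 2) + 3d_1·(x - 2)² with b_1 = Δ_1 - h_1(2σ_1 + σ_2)/6 = -2, c_1 = σ_1/2 = -13, d_1 = (σ_2 - σ_1)/(6h_1) = 10. So p'(2) = -2.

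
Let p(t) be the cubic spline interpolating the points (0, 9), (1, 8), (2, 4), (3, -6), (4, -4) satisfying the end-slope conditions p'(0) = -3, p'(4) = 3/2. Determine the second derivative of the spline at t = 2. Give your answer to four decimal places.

Let M_i = p''(x_i). Step sizes h_i = 1, 1, 1, 1; slopes of the chords Δ_i = (y_(i+1) - y_i)/h_i = -1, -4, -10, 2.
  1·M_0 + 4·M_1 + 1·M_2 = 6(Δ_1 - Δ_0) = -18
  1·M_1 + 4·M_2 + 1·M_3 = 6(Δ_2 - Δ_1) = -36
  1·M_2 + 4·M_3 + 1·M_4 = 6(Δ_3 - Δ_2) = 72
Clamped end conditions give two more equations: 2h_0·M_0 + h_0·M_1 = 6(Δ_0 - p'(0)) = 12 and h_3·M_3 + 2h_3·M_4 = 6(p'(4) - Δ_3) = -3.
Solving: M_0 = 411/56, M_1 = -75/28, M_2 = -117/8, M_3 = 705/28, M_4 = -789/56.

-14.6250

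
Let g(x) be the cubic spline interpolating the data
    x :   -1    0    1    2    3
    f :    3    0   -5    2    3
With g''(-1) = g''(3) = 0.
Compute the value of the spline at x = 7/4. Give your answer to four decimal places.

0.1328

Let M_i = g''(x_i). Step sizes h_i = 1, 1, 1, 1; slopes of the chords Δ_i = (y_(i+1) - y_i)/h_i = -3, -5, 7, 1.
  1·M_0 + 4·M_1 + 1·M_2 = 6(Δ_1 - Δ_0) = -12
  1·M_1 + 4·M_2 + 1·M_3 = 6(Δ_2 - Δ_1) = 72
  1·M_2 + 4·M_3 + 1·M_4 = 6(Δ_3 - Δ_2) = -36
Natural end conditions: M_0 = M_4 = 0.
Hence M_0 = 0, M_1 = -9, M_2 = 24, M_3 = -15, M_4 = 0.
On [1, 2], g(x) = -5 + 3/2·(x - 1) + 12·(x - 1)² - 13/2·(x - 1)³.
With (x - 1) = 3/4: g(7/4) = 17/128.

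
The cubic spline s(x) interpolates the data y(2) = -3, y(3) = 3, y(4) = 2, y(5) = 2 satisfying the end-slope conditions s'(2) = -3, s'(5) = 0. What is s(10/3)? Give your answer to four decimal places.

Write M_i for s''(x_i). With h_i = 1, 1, 1 and divided differences Δ_i = 6, -1, 0, the continuity of s' gives the tridiagonal system
  1·M_0 + 4·M_1 + 1·M_2 = 6(Δ_1 - Δ_0) = -42
  1·M_1 + 4·M_2 + 1·M_3 = 6(Δ_2 - Δ_1) = 6
Clamped end conditions give two more equations: 2h_0·M_0 + h_0·M_1 = 6(Δ_0 - s'(2)) = 54 and h_2·M_2 + 2h_2·M_3 = 6(s'(5) - Δ_2) = 0.
Hence M_0 = 38, M_1 = -22, M_2 = 8, M_3 = -4.
On [3, 4], s(x) = 3 + 5·(x - 3) - 11·(x - 3)² + 5·(x - 3)³.
With (x - 3) = 1/3: s(10/3) = 98/27.

3.6296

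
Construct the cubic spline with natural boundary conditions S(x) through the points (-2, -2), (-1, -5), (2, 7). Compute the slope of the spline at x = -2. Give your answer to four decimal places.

With σ_i denoting the second derivative at x_i, h_i = 1, 3, and Δ_i = (y_(i+1) − y_i)/h_i = -3, 4:
  1·σ_0 + 8·σ_1 + 3·σ_2 = 6(Δ_1 - Δ_0) = 42
Natural end conditions: σ_0 = σ_2 = 0.
Solving the tridiagonal system: σ_0 = 0, σ_1 = 21/4, σ_2 = 0.
On [-2, -1], S'(x) = b_0 + 2c_0·(x + 2) + 3d_0·(x + 2)² with b_0 = Δ_0 - h_0(2σ_0 + σ_1)/6 = -31/8, c_0 = σ_0/2 = 0, d_0 = (σ_1 - σ_0)/(6h_0) = 7/8. So S'(-2) = -31/8.

-3.8750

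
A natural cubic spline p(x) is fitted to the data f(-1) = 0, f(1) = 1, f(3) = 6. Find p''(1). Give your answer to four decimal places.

1.5000

Put σ_i = p'' at the i-th knot. Here h = (2, 2) and Δ = (1/2, 5/2), so the interior equations h_(i-1)·σ_(i-1) + 2(h_(i-1)+h_i)·σ_i + h_i·σ_(i+1) = 6(Δ_i − Δ_(i-1)) read
  2·σ_0 + 8·σ_1 + 2·σ_2 = 6(Δ_1 - Δ_0) = 12
Natural end conditions: σ_0 = σ_2 = 0.
Forward elimination and back-substitution give σ_0 = 0, σ_1 = 3/2, σ_2 = 0.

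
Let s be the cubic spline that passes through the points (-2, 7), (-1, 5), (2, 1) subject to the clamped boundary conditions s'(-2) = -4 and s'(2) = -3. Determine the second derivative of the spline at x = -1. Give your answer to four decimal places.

0.5000

With M_i denoting the second derivative at x_i, h_i = 1, 3, and Δ_i = (y_(i+1) − y_i)/h_i = -2, -4/3:
  1·M_0 + 8·M_1 + 3·M_2 = 6(Δ_1 - Δ_0) = 4
Clamped end conditions give two more equations: 2h_0·M_0 + h_0·M_1 = 6(Δ_0 - s'(-2)) = 12 and h_1·M_1 + 2h_1·M_2 = 6(s'(2) - Δ_1) = -10.
Forward elimination and back-substitution give M_0 = 23/4, M_1 = 1/2, M_2 = -23/12.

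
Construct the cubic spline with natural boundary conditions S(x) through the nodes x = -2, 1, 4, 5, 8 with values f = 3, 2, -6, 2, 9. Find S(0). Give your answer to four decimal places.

Put m_i = S'' at the i-th knot. Here h = (3, 3, 1, 3) and Δ = (-1/3, -8/3, 8, 7/3), so the interior equations h_(i-1)·m_(i-1) + 2(h_(i-1)+h_i)·m_i + h_i·m_(i+1) = 6(Δ_i − Δ_(i-1)) read
  3·m_0 + 12·m_1 + 3·m_2 = 6(Δ_1 - Δ_0) = -14
  3·m_1 + 8·m_2 + 1·m_3 = 6(Δ_2 - Δ_1) = 64
  1·m_2 + 8·m_3 + 3·m_4 = 6(Δ_3 - Δ_2) = -34
Natural end conditions: m_0 = m_4 = 0.
Hence m_0 = 0, m_1 = -70/19, m_2 = 574/57, m_3 = -314/57, m_4 = 0.
On [-2, 1], S(x) = 3 + 86/57·(x + 2) + 0·(x + 2)² - 35/171·(x + 2)³.
With (x + 2) = 2: S(0) = 749/171.

4.3801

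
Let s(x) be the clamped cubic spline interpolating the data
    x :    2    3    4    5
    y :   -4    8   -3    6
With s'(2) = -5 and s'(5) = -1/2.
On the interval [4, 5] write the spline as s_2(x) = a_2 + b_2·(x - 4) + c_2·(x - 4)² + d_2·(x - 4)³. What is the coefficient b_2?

-2

Write M_i for s''(x_i). With h_i = 1, 1, 1 and divided differences Δ_i = 12, -11, 9, the continuity of s' gives the tridiagonal system
  1·M_0 + 4·M_1 + 1·M_2 = 6(Δ_1 - Δ_0) = -138
  1·M_1 + 4·M_2 + 1·M_3 = 6(Δ_2 - Δ_1) = 120
Clamped end conditions give two more equations: 2h_0·M_0 + h_0·M_1 = 6(Δ_0 - s'(2)) = 102 and h_2·M_2 + 2h_2·M_3 = 6(s'(5) - Δ_2) = -57.
Solving: M_0 = 87, M_1 = -72, M_2 = 63, M_3 = -60.
On [4, 5], with s_2(x) = a_2 + b_2·(x - 4) + c_2·(x - 4)² + d_2·(x - 4)³: c_2 = M_2/2 = 63/2, d_2 = (M_3 - M_2)/(6h_2) = -41/2, b_2 = Δ_2 - h_2(2M_2 + M_3)/6 = -2.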